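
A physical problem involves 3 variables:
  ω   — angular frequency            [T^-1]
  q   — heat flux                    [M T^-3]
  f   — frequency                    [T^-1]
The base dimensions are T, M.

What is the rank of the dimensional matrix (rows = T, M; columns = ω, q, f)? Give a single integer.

Exponent matrix [T,M] × [ω,q,f]:
  T: [-1 -3 -1]
  M: [ 0  1  0]
Row reduction gives pivot columns ω,q; rank = 2

2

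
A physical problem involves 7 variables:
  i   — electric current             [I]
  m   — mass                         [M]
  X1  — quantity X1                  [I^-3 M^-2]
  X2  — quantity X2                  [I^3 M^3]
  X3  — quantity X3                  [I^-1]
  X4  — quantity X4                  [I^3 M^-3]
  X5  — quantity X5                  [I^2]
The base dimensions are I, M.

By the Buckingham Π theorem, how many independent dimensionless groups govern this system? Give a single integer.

5

Dimensional matrix (I×M by i×m×X1×X2×X3×X4×X5):
  I: [ 1  0 -3  3 -1  3  2]
  M: [ 0  1 -2  3  0 -3  0]
Row reduction gives pivot columns i,m; rank = 2
n=7, r=2 ⇒ 5 dimensionless groups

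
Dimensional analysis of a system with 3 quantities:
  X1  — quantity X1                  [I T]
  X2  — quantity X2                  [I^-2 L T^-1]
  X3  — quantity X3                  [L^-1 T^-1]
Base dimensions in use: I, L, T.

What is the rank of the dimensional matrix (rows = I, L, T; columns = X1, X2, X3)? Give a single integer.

Dimensional matrix (I×L×T by X1×X2×X3):
  I: [ 1 -2  0]
  L: [ 0  1 -1]
  T: [ 1 -1 -1]
Row reduction gives pivot columns X1,X2; rank = 2

2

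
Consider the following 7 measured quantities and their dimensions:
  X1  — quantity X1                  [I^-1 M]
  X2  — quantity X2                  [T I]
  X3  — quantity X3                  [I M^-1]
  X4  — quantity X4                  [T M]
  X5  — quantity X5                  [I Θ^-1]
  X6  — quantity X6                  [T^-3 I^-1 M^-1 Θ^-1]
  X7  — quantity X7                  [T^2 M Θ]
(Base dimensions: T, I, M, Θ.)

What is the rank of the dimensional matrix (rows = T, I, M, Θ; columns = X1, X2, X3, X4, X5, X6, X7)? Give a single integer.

Dimensional matrix (T×I×M×Θ by X1×X2×X3×X4×X5×X6×X7):
  T: [ 0  1  0  1  0 -3  2]
  I: [-1  1  1  0  1 -1  0]
  M: [ 1  0 -1  1  0 -1  1]
  Θ: [ 0  0  0  0 -1 -1  1]
RREF → pivots at {X1,X2,X5} ⇒ r = 3

3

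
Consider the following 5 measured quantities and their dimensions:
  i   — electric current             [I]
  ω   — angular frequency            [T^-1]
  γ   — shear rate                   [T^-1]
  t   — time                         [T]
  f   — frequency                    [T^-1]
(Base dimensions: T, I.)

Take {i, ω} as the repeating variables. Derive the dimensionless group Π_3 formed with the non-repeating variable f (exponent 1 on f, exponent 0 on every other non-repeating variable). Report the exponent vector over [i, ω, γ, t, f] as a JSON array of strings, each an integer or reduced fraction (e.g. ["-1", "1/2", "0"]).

["0", "-1", "0", "0", "1"]

Dimensional matrix (T×I by i×ω×γ×t×f):
  T: [ 0 -1 -1  1 -1]
  I: [ 1  0  0  0  0]
Echelon form has 2 nonzero rows (pivots: i,ω)
Pivot set = {i,ω}, free = {γ,t,f}
RREF:
  r0: [   1    0    0    0    0]
  r1: [   0    1    1   -1    1]
Fix exponent of f at 1, γ at 0, t at 0; solve each RREF row for its pivot's exponent:
  r0: exp(i) + (0)·1 = 0 ⇒ exp(i) = 0
  r1: exp(ω) + (1)·1 = 0 ⇒ exp(ω) = -1
Π_3 = ω^-1 · f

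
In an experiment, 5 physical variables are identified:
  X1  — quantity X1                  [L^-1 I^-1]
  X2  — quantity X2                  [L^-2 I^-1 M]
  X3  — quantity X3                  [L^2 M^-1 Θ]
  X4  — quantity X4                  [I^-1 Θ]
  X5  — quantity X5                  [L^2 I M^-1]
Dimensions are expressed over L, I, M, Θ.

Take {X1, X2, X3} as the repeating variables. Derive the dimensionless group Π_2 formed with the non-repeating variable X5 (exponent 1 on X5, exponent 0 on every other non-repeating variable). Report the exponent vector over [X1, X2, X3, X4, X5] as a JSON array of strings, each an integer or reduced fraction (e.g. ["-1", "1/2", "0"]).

["0", "1", "0", "0", "1"]

Write exponents as rows L,I,M,Θ / cols X1,X2,X3,X4,X5:
  L: [-1 -2  2  0  2]
  I: [-1 -1  0 -1  1]
  M: [ 0  1 -1  0 -1]
  Θ: [ 0  0  1  1  0]
Echelon form has 3 nonzero rows (pivots: X1,X2,X3)
Repeat: X1,X2,X3; free: X4,X5
RREF:
  r0: [   1    0    0    0    0]
  r1: [   0    1    0    1   -1]
  r2: [   0    0    1    1    0]
  r3: [   0    0    0    0    0]
Fix exponent of X5 at 1, X4 at 0; solve each RREF row for its pivot's exponent:
  r0: exp(X1) + (0)·1 = 0 ⇒ exp(X1) = 0
  r1: exp(X2) + (-1)·1 = 0 ⇒ exp(X2) = 1
  r2: exp(X3) + (0)·1 = 0 ⇒ exp(X3) = 0
Π_2 = X2 · X5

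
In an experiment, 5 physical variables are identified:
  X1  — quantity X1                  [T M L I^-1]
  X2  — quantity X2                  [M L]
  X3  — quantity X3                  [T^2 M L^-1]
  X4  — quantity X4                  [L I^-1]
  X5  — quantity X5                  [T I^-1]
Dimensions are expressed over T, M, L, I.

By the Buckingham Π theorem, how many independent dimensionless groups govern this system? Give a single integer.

Dimensional matrix (T×M×L×I by X1×X2×X3×X4×X5):
  T: [ 1  0  2  0  1]
  M: [ 1  1  1  0  0]
  L: [ 1  1 -1  1  0]
  I: [-1  0  0 -1 -1]
Row reduction gives pivot columns X1,X2,X3; rank = 3
n=5, r=3 ⇒ 2 dimensionless groups

2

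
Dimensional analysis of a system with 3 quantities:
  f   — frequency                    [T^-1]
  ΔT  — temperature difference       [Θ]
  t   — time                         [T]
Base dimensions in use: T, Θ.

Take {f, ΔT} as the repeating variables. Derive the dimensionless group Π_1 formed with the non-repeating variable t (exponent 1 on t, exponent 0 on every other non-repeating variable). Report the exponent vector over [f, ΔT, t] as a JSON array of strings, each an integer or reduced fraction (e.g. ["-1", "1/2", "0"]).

Write exponents as rows T,Θ / cols f,ΔT,t:
  T: [-1  0  1]
  Θ: [ 0  1  0]
Row reduction gives pivot columns f,ΔT; rank = 2
Pivot set = {f,ΔT}, free = {t}
RREF:
  r0: [   1    0   -1]
  r1: [   0    1    0]
Fix exponent of t at 1; solve each RREF row for its pivot's exponent:
  r0: exp(f) + (-1)·1 = 0 ⇒ exp(f) = 1
  r1: exp(ΔT) + (0)·1 = 0 ⇒ exp(ΔT) = 0
Π_1 = f · t

["1", "0", "1"]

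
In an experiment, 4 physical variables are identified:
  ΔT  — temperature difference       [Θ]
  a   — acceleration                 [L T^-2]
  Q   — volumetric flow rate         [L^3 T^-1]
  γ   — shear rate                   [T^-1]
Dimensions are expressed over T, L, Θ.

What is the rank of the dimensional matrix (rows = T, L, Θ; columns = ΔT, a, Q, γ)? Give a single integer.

3

Exponent matrix [T,L,Θ] × [ΔT,a,Q,γ]:
  T: [ 0 -2 -1 -1]
  L: [ 0  1  3  0]
  Θ: [ 1  0  0  0]
Row reduction gives pivot columns ΔT,a,Q; rank = 3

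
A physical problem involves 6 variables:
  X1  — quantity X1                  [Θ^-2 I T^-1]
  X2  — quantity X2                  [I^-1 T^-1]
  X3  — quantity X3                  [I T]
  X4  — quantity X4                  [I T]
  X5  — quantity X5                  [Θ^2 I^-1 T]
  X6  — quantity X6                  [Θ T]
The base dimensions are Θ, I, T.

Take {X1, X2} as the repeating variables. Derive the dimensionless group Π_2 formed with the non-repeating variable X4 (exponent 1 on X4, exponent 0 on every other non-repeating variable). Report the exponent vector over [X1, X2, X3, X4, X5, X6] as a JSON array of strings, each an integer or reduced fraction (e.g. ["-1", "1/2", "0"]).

Write exponents as rows Θ,I,T / cols X1,X2,X3,X4,X5,X6:
  Θ: [-2  0  0  0  2  1]
  I: [ 1 -1  1  1 -1  0]
  T: [-1 -1  1  1  1  1]
RREF → pivots at {X1,X2} ⇒ r = 2
Repeat: X1,X2; free: X3,X4,X5,X6
RREF:
  r0: [   1    0    0    0   -1 -1/2]
  r1: [   0    1   -1   -1    0 -1/2]
  r2: [   0    0    0    0    0    0]
Fix exponent of X4 at 1, X3 at 0, X5 at 0, X6 at 0; solve each RREF row for its pivot's exponent:
  r0: exp(X1) + (0)·1 = 0 ⇒ exp(X1) = 0
  r1: exp(X2) + (-1)·1 = 0 ⇒ exp(X2) = 1
Π_2 = X2 · X4

["0", "1", "0", "1", "0", "0"]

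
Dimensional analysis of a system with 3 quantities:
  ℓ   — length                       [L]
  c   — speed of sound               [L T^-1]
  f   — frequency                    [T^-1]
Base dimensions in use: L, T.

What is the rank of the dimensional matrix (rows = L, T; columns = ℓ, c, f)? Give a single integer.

Write exponents as rows L,T / cols ℓ,c,f:
  L: [ 1  1  0]
  T: [ 0 -1 -1]
RREF → pivots at {ℓ,c} ⇒ r = 2

2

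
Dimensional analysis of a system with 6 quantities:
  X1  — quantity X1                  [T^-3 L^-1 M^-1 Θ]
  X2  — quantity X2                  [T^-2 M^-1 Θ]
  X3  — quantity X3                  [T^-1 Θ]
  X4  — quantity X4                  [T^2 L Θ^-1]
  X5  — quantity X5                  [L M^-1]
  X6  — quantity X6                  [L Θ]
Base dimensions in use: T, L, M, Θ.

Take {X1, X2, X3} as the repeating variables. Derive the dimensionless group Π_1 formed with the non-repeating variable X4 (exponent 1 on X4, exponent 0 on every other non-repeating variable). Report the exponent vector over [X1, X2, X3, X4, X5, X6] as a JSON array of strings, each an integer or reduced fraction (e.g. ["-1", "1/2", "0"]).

["1", "-1", "1", "1", "0", "0"]

Exponent matrix [T,L,M,Θ] × [X1,X2,X3,X4,X5,X6]:
  T: [-3 -2 -1  2  0  0]
  L: [-1  0  0  1  1  1]
  M: [-1 -1  0  0 -1  0]
  Θ: [ 1  1  1 -1  0  1]
RREF → pivots at {X1,X2,X3} ⇒ r = 3
Pivot set = {X1,X2,X3}, free = {X4,X5,X6}
RREF:
  r0: [   1    0    0   -1   -1   -1]
  r1: [   0    1    0    1    2    1]
  r2: [   0    0    1   -1   -1    1]
  r3: [   0    0    0    0    0    0]
Fix exponent of X4 at 1, X5 at 0, X6 at 0; solve each RREF row for its pivot's exponent:
  r0: exp(X1) + (-1)·1 = 0 ⇒ exp(X1) = 1
  r1: exp(X2) + (1)·1 = 0 ⇒ exp(X2) = -1
  r2: exp(X3) + (-1)·1 = 0 ⇒ exp(X3) = 1
Π_1 = X1 · X2^-1 · X3 · X4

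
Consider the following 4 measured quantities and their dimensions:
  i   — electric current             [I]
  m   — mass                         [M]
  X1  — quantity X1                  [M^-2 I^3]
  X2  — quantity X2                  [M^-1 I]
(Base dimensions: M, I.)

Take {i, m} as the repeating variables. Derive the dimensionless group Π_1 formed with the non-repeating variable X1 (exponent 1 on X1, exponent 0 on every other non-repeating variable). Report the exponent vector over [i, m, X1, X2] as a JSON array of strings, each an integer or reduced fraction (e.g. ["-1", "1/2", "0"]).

Dimensional matrix (M×I by i×m×X1×X2):
  M: [ 0  1 -2 -1]
  I: [ 1  0  3  1]
Echelon form has 2 nonzero rows (pivots: i,m)
Pivot set = {i,m}, free = {X1,X2}
RREF:
  r0: [   1    0    3    1]
  r1: [   0    1   -2   -1]
Fix exponent of X1 at 1, X2 at 0; solve each RREF row for its pivot's exponent:
  r0: exp(i) + (3)·1 = 0 ⇒ exp(i) = -3
  r1: exp(m) + (-2)·1 = 0 ⇒ exp(m) = 2
Π_1 = i^-3 · m^2 · X1

["-3", "2", "1", "0"]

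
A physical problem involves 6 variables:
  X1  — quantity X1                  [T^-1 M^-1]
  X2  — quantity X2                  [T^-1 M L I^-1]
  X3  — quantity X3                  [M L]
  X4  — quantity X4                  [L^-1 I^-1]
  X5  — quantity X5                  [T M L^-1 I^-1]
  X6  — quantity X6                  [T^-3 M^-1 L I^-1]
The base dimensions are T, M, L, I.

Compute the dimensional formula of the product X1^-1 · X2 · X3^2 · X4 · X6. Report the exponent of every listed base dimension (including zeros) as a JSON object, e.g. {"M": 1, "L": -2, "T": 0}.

Exponent matrix [T,M,L,I] × [X1,X2,X3,X4,X5,X6]:
  T: [-1 -1  0  0  1 -3]
  M: [-1  1  1  0  1 -1]
  L: [ 0  1  1 -1 -1  1]
  I: [ 0 -1  0 -1 -1 -1]
  [T]: (-1)·-1+(1)·-1+(2)·0+(1)·0+(1)·-3 = -3
  [M]: (-1)·-1+(1)·1+(2)·1+(1)·0+(1)·-1 = 3
  [L]: (-1)·0+(1)·1+(2)·1+(1)·-1+(1)·1 = 3
  [I]: (-1)·0+(1)·-1+(2)·0+(1)·-1+(1)·-1 = -3
⇒ T^-3 M^3 L^3 I^-3

{"T": -3, "M": 3, "L": 3, "I": -3}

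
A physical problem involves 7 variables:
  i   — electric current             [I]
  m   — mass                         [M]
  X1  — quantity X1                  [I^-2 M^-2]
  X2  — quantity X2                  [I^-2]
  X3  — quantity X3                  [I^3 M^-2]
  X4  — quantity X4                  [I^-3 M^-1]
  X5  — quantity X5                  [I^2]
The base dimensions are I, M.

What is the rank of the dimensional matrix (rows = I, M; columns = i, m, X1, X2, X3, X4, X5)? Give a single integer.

2

Exponent matrix [I,M] × [i,m,X1,X2,X3,X4,X5]:
  I: [ 1  0 -2 -2  3 -3  2]
  M: [ 0  1 -2  0 -2 -1  0]
Row reduction gives pivot columns i,m; rank = 2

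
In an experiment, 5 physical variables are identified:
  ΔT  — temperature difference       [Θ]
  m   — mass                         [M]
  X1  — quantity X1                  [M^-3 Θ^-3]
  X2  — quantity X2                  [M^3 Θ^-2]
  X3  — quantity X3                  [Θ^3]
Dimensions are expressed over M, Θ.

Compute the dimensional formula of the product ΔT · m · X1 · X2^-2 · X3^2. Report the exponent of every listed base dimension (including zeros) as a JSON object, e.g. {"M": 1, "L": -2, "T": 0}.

{"M": -8, "Θ": 8}

Dimensional matrix (M×Θ by ΔT×m×X1×X2×X3):
  M: [ 0  1 -3  3  0]
  Θ: [ 1  0 -3 -2  3]
  [M]: (1)·0+(1)·1+(1)·-3+(-2)·3+(2)·0 = -8
  [Θ]: (1)·1+(1)·0+(1)·-3+(-2)·-2+(2)·3 = 8
⇒ M^-8 Θ^8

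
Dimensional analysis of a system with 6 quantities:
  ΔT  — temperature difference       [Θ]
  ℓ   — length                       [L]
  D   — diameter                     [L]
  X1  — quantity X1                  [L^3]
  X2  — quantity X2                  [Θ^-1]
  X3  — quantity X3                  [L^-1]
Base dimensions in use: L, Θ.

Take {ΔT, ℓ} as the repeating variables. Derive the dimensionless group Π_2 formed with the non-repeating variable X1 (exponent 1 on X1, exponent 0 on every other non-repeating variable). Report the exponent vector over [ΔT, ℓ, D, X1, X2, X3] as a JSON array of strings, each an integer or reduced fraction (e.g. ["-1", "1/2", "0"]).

Write exponents as rows L,Θ / cols ΔT,ℓ,D,X1,X2,X3:
  L: [ 0  1  1  3  0 -1]
  Θ: [ 1  0  0  0 -1  0]
RREF → pivots at {ΔT,ℓ} ⇒ r = 2
Pivot set = {ΔT,ℓ}, free = {D,X1,X2,X3}
RREF:
  r0: [   1    0    0    0   -1    0]
  r1: [   0    1    1    3    0   -1]
Fix exponent of X1 at 1, D at 0, X2 at 0, X3 at 0; solve each RREF row for its pivot's exponent:
  r0: exp(ΔT) + (0)·1 = 0 ⇒ exp(ΔT) = 0
  r1: exp(ℓ) + (3)·1 = 0 ⇒ exp(ℓ) = -3
Π_2 = ℓ^-3 · X1

["0", "-3", "0", "1", "0", "0"]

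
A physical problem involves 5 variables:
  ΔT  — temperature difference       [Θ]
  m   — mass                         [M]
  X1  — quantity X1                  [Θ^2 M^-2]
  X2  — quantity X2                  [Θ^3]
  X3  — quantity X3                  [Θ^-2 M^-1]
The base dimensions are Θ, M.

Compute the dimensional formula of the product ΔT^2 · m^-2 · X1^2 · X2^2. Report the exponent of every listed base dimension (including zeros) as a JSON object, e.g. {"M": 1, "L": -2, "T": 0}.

Exponent matrix [Θ,M] × [ΔT,m,X1,X2,X3]:
  Θ: [ 1  0  2  3 -2]
  M: [ 0  1 -2  0 -1]
  [Θ]: (2)·1+(-2)·0+(2)·2+(2)·3 = 12
  [M]: (2)·0+(-2)·1+(2)·-2+(2)·0 = -6
⇒ Θ^12 M^-6

{"Θ": 12, "M": -6}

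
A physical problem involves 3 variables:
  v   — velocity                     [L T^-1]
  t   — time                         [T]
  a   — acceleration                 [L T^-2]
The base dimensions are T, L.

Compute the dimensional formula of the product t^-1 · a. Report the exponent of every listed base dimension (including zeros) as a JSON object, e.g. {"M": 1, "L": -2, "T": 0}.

Exponent matrix [T,L] × [v,t,a]:
  T: [-1  1 -2]
  L: [ 1  0  1]
  [T]: (-1)·1+(1)·-2 = -3
  [L]: (-1)·0+(1)·1 = 1
⇒ T^-3 L

{"T": -3, "L": 1}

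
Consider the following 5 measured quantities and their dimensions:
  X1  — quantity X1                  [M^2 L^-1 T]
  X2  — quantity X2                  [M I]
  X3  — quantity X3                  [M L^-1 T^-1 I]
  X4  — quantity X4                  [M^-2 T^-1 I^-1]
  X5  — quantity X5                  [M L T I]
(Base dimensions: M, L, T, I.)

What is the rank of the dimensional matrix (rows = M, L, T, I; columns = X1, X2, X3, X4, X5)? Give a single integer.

3

Dimensional matrix (M×L×T×I by X1×X2×X3×X4×X5):
  M: [ 2  1  1 -2  1]
  L: [-1  0 -1  0  1]
  T: [ 1  0 -1 -1  1]
  I: [ 0  1  1 -1  1]
Echelon form has 3 nonzero rows (pivots: X1,X2,X3)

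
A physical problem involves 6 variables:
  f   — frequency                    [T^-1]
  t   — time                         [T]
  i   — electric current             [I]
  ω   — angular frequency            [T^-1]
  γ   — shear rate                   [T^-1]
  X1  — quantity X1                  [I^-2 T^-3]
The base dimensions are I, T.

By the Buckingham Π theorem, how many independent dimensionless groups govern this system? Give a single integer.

Dimensional matrix (I×T by f×t×i×ω×γ×X1):
  I: [ 0  0  1  0  0 -2]
  T: [-1  1  0 -1 -1 -3]
Row reduction gives pivot columns f,i; rank = 2
Π count = n − r = 6 − 2 = 4

4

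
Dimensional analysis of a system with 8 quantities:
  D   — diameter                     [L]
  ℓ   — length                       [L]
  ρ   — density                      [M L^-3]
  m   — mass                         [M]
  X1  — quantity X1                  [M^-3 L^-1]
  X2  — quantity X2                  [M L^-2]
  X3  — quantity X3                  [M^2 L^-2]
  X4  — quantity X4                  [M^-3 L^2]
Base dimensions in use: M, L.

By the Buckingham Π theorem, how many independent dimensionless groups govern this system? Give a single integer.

6

Dimensional matrix (M×L by D×ℓ×ρ×m×X1×X2×X3×X4):
  M: [ 0  0  1  1 -3  1  2 -3]
  L: [ 1  1 -3  0 -1 -2 -2  2]
Echelon form has 2 nonzero rows (pivots: D,ρ)
n=8, r=2 ⇒ 6 dimensionless groups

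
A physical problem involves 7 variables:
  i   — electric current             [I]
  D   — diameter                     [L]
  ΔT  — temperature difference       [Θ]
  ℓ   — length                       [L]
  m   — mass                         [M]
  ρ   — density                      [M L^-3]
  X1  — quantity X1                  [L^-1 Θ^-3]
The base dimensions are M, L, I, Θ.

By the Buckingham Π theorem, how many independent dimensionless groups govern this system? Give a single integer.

3

Exponent matrix [M,L,I,Θ] × [i,D,ΔT,ℓ,m,ρ,X1]:
  M: [ 0  0  0  0  1  1  0]
  L: [ 0  1  0  1  0 -3 -1]
  I: [ 1  0  0  0  0  0  0]
  Θ: [ 0  0  1  0  0  0 -3]
Echelon form has 4 nonzero rows (pivots: i,D,ΔT,m)
Π count = n − r = 7 − 4 = 3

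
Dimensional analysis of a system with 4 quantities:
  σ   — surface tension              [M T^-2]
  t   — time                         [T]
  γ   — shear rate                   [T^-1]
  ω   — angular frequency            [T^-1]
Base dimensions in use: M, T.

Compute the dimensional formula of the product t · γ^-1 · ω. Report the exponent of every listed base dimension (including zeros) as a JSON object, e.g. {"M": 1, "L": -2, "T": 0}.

Dimensional matrix (M×T by σ×t×γ×ω):
  M: [ 1  0  0  0]
  T: [-2  1 -1 -1]
  [M]: (1)·0+(-1)·0+(1)·0 = 0
  [T]: (1)·1+(-1)·-1+(1)·-1 = 1
⇒ T

{"M": 0, "T": 1}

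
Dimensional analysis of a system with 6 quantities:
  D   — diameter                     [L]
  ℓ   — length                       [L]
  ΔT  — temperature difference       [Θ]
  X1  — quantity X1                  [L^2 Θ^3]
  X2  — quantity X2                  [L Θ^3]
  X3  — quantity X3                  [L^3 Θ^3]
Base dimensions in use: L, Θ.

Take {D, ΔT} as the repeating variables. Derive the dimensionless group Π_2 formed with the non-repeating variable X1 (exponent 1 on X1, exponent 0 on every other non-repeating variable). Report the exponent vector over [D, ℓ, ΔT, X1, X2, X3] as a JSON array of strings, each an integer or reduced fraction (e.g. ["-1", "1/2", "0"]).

Dimensional matrix (L×Θ by D×ℓ×ΔT×X1×X2×X3):
  L: [ 1  1  0  2  1  3]
  Θ: [ 0  0  1  3  3  3]
Echelon form has 2 nonzero rows (pivots: D,ΔT)
Pivot set = {D,ΔT}, free = {ℓ,X1,X2,X3}
RREF:
  r0: [   1    1    0    2    1    3]
  r1: [   0    0    1    3    3    3]
Fix exponent of X1 at 1, ℓ at 0, X2 at 0, X3 at 0; solve each RREF row for its pivot's exponent:
  r0: exp(D) + (2)·1 = 0 ⇒ exp(D) = -2
  r1: exp(ΔT) + (3)·1 = 0 ⇒ exp(ΔT) = -3
Π_2 = D^-2 · ΔT^-3 · X1

["-2", "0", "-3", "1", "0", "0"]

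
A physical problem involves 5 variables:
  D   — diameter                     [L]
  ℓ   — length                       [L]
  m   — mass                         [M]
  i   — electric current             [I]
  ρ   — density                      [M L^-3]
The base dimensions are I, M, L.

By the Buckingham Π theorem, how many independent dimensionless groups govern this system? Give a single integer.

Dimensional matrix (I×M×L by D×ℓ×m×i×ρ):
  I: [ 0  0  0  1  0]
  M: [ 0  0  1  0  1]
  L: [ 1  1  0  0 -3]
Row reduction gives pivot columns D,m,i; rank = 3
n=5, r=3 ⇒ 2 dimensionless groups

2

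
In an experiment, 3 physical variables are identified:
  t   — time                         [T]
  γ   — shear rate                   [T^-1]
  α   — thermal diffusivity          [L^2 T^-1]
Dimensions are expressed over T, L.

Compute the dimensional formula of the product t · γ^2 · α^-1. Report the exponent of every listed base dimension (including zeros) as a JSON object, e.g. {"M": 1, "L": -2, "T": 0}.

Exponent matrix [T,L] × [t,γ,α]:
  T: [ 1 -1 -1]
  L: [ 0  0  2]
  [T]: (1)·1+(2)·-1+(-1)·-1 = 0
  [L]: (1)·0+(2)·0+(-1)·2 = -2
⇒ L^-2

{"T": 0, "L": -2}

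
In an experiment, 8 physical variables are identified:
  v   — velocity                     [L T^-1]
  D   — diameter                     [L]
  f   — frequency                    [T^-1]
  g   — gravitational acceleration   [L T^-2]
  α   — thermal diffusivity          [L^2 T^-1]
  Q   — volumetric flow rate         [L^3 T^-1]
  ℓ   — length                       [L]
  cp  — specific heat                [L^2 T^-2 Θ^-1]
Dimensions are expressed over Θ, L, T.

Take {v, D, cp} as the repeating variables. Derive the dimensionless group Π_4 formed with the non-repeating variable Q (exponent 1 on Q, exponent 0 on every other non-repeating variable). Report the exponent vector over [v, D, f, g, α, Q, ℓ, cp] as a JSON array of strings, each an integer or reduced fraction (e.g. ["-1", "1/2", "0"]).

Write exponents as rows Θ,L,T / cols v,D,f,g,α,Q,ℓ,cp:
  Θ: [ 0  0  0  0  0  0  0 -1]
  L: [ 1  1  0  1  2  3  1  2]
  T: [-1  0 -1 -2 -1 -1  0 -2]
RREF → pivots at {v,D,cp} ⇒ r = 3
Pivot set = {v,D,cp}, free = {f,g,α,Q,ℓ}
RREF:
  r0: [   1    0    1    2    1    1    0    0]
  r1: [   0    1   -1   -1    1    2    1    0]
  r2: [   0    0    0    0    0    0    0    1]
Fix exponent of Q at 1, f at 0, g at 0, α at 0, ℓ at 0; solve each RREF row for its pivot's exponent:
  r0: exp(v) + (1)·1 = 0 ⇒ exp(v) = -1
  r1: exp(D) + (2)·1 = 0 ⇒ exp(D) = -2
  r2: exp(cp) + (0)·1 = 0 ⇒ exp(cp) = 0
Π_4 = v^-1 · D^-2 · Q

["-1", "-2", "0", "0", "0", "1", "0", "0"]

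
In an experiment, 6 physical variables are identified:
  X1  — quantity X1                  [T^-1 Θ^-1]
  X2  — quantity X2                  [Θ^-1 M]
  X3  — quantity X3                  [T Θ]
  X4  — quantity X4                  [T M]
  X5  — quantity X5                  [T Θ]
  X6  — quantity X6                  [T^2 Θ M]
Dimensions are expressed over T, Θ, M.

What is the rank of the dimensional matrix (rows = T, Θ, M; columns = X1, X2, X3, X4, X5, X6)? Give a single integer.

Exponent matrix [T,Θ,M] × [X1,X2,X3,X4,X5,X6]:
  T: [-1  0  1  1  1  2]
  Θ: [-1 -1  1  0  1  1]
  M: [ 0  1  0  1  0  1]
Echelon form has 2 nonzero rows (pivots: X1,X2)

2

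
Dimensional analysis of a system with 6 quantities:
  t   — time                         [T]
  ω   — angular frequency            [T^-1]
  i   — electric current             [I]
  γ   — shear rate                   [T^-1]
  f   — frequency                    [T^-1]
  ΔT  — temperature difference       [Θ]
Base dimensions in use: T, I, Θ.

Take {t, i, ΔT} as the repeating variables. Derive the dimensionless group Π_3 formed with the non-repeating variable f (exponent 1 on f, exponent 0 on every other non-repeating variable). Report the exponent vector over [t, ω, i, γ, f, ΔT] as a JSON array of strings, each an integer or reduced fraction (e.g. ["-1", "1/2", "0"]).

Write exponents as rows T,I,Θ / cols t,ω,i,γ,f,ΔT:
  T: [ 1 -1  0 -1 -1  0]
  I: [ 0  0  1  0  0  0]
  Θ: [ 0  0  0  0  0  1]
Row reduction gives pivot columns t,i,ΔT; rank = 3
Repeat: t,i,ΔT; free: ω,γ,f
RREF:
  r0: [   1   -1    0   -1   -1    0]
  r1: [   0    0    1    0    0    0]
  r2: [   0    0    0    0    0    1]
Fix exponent of f at 1, ω at 0, γ at 0; solve each RREF row for its pivot's exponent:
  r0: exp(t) + (-1)·1 = 0 ⇒ exp(t) = 1
  r1: exp(i) + (0)·1 = 0 ⇒ exp(i) = 0
  r2: exp(ΔT) + (0)·1 = 0 ⇒ exp(ΔT) = 0
Π_3 = t · f

["1", "0", "0", "0", "1", "0"]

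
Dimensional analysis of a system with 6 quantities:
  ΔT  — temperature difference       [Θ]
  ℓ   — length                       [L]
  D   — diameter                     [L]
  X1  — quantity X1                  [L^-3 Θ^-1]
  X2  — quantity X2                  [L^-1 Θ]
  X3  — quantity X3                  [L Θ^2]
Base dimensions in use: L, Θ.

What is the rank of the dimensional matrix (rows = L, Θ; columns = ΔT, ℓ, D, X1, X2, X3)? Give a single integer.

Dimensional matrix (L×Θ by ΔT×ℓ×D×X1×X2×X3):
  L: [ 0  1  1 -3 -1  1]
  Θ: [ 1  0  0 -1  1  2]
Row reduction gives pivot columns ΔT,ℓ; rank = 2

2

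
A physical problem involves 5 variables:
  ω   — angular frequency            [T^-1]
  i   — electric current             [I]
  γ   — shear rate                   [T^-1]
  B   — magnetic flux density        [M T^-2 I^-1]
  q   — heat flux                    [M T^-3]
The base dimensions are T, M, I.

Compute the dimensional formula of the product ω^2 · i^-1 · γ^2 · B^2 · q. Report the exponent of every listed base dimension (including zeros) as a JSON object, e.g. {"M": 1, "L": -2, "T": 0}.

{"T": -11, "M": 3, "I": -3}

Dimensional matrix (T×M×I by ω×i×γ×B×q):
  T: [-1  0 -1 -2 -3]
  M: [ 0  0  0  1  1]
  I: [ 0  1  0 -1  0]
  [T]: (2)·-1+(-1)·0+(2)·-1+(2)·-2+(1)·-3 = -11
  [M]: (2)·0+(-1)·0+(2)·0+(2)·1+(1)·1 = 3
  [I]: (2)·0+(-1)·1+(2)·0+(2)·-1+(1)·0 = -3
⇒ T^-11 M^3 I^-3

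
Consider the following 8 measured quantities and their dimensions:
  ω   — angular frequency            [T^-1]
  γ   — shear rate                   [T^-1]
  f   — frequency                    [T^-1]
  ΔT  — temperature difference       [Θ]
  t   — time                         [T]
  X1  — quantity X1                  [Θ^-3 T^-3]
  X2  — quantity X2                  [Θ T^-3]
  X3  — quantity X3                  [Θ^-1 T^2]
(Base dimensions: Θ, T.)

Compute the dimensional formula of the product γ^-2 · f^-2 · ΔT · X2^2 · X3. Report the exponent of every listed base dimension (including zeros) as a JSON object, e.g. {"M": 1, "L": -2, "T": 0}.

{"Θ": 2, "T": 0}

Exponent matrix [Θ,T] × [ω,γ,f,ΔT,t,X1,X2,X3]:
  Θ: [ 0  0  0  1  0 -3  1 -1]
  T: [-1 -1 -1  0  1 -3 -3  2]
  [Θ]: (-2)·0+(-2)·0+(1)·1+(2)·1+(1)·-1 = 2
  [T]: (-2)·-1+(-2)·-1+(1)·0+(2)·-3+(1)·2 = 0
⇒ Θ^2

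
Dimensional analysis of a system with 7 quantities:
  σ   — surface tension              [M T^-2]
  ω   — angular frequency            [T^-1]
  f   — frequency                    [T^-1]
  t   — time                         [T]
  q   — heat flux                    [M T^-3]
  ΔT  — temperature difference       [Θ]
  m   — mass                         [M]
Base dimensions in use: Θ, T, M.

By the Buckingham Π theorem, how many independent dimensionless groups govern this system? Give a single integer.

Exponent matrix [Θ,T,M] × [σ,ω,f,t,q,ΔT,m]:
  Θ: [ 0  0  0  0  0  1  0]
  T: [-2 -1 -1  1 -3  0  0]
  M: [ 1  0  0  0  1  0  1]
Row reduction gives pivot columns σ,ω,ΔT; rank = 3
Π count = n − r = 7 − 3 = 4

4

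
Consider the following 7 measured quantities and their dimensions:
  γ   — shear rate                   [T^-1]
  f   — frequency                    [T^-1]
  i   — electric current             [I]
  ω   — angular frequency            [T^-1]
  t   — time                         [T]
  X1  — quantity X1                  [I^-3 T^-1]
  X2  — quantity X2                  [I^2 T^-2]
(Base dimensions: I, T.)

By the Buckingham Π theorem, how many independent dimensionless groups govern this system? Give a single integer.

5

Write exponents as rows I,T / cols γ,f,i,ω,t,X1,X2:
  I: [ 0  0  1  0  0 -3  2]
  T: [-1 -1  0 -1  1 -1 -2]
Row reduction gives pivot columns γ,i; rank = 2
n=7, r=2 ⇒ 5 dimensionless groups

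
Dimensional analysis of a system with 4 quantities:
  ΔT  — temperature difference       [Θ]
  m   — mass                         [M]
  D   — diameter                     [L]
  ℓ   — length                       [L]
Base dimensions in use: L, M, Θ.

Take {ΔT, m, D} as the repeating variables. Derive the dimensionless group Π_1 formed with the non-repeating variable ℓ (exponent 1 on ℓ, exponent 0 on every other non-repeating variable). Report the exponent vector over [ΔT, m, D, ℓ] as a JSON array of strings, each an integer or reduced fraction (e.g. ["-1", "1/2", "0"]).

Write exponents as rows L,M,Θ / cols ΔT,m,D,ℓ:
  L: [ 0  0  1  1]
  M: [ 0  1  0  0]
  Θ: [ 1  0  0  0]
RREF → pivots at {ΔT,m,D} ⇒ r = 3
Pivot set = {ΔT,m,D}, free = {ℓ}
RREF:
  r0: [   1    0    0    0]
  r1: [   0    1    0    0]
  r2: [   0    0    1    1]
Fix exponent of ℓ at 1; solve each RREF row for its pivot's exponent:
  r0: exp(ΔT) + (0)·1 = 0 ⇒ exp(ΔT) = 0
  r1: exp(m) + (0)·1 = 0 ⇒ exp(m) = 0
  r2: exp(D) + (1)·1 = 0 ⇒ exp(D) = -1
Π_1 = D^-1 · ℓ

["0", "0", "-1", "1"]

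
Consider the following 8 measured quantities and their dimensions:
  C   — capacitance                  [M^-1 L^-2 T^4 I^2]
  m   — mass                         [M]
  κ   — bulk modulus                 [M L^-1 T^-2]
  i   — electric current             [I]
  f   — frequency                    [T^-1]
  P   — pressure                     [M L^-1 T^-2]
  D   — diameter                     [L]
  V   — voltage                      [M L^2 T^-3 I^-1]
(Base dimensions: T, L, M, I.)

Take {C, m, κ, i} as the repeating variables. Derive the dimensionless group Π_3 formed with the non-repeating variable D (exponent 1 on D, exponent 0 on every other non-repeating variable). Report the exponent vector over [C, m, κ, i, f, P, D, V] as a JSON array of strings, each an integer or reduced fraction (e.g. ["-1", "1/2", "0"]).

Write exponents as rows T,L,M,I / cols C,m,κ,i,f,P,D,V:
  T: [ 4  0 -2  0 -1 -2  0 -3]
  L: [-2  0 -1  0  0 -1  1  2]
  M: [-1  1  1  0  0  1  0  1]
  I: [ 2  0  0  1  0  0  0 -1]
Row reduction gives pivot columns C,m,κ,i; rank = 4
Repeat: C,m,κ,i; free: f,P,D,V
RREF:
  r0: [   1    0    0    0 -1/8    0 -1/4 -7/8]
  r1: [   0    1    0    0 -3/8    0  1/4  3/8]
  r2: [   0    0    1    0  1/4    1 -1/2 -1/4]
  r3: [   0    0    0    1  1/4    0  1/2  3/4]
Fix exponent of D at 1, f at 0, P at 0, V at 0; solve each RREF row for its pivot's exponent:
  r0: exp(C) + (-1/4)·1 = 0 ⇒ exp(C) = 1/4
  r1: exp(m) + (1/4)·1 = 0 ⇒ exp(m) = -1/4
  r2: exp(κ) + (-1/2)·1 = 0 ⇒ exp(κ) = 1/2
  r3: exp(i) + (1/2)·1 = 0 ⇒ exp(i) = -1/2
Π_3 = C^(1/4) · m^(-1/4) · κ^(1/2) · i^(-1/2) · D

["1/4", "-1/4", "1/2", "-1/2", "0", "0", "1", "0"]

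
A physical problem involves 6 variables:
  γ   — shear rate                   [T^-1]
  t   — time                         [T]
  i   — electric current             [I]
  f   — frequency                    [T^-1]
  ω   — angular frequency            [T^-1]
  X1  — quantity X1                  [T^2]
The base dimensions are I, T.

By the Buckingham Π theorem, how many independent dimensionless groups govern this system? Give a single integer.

4

Dimensional matrix (I×T by γ×t×i×f×ω×X1):
  I: [ 0  0  1  0  0  0]
  T: [-1  1  0 -1 -1  2]
Echelon form has 2 nonzero rows (pivots: γ,i)
6 vars − rank 2 = 4 Π groups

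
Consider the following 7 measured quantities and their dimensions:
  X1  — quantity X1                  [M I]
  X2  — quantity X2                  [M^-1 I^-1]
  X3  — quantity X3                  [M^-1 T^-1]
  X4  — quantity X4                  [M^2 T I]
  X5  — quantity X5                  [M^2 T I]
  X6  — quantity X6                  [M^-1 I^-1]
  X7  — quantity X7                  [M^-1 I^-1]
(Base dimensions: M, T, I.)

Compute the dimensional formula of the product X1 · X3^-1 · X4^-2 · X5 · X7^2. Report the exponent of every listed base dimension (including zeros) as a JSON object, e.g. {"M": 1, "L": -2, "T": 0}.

{"M": -2, "T": 0, "I": -2}

Exponent matrix [M,T,I] × [X1,X2,X3,X4,X5,X6,X7]:
  M: [ 1 -1 -1  2  2 -1 -1]
  T: [ 0  0 -1  1  1  0  0]
  I: [ 1 -1  0  1  1 -1 -1]
  [M]: (1)·1+(-1)·-1+(-2)·2+(1)·2+(2)·-1 = -2
  [T]: (1)·0+(-1)·-1+(-2)·1+(1)·1+(2)·0 = 0
  [I]: (1)·1+(-1)·0+(-2)·1+(1)·1+(2)·-1 = -2
⇒ M^-2 I^-2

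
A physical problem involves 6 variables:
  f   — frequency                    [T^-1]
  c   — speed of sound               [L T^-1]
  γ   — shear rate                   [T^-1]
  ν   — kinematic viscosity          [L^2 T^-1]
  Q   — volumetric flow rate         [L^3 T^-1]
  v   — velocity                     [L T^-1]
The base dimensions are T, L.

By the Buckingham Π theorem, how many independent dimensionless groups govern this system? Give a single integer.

4

Write exponents as rows T,L / cols f,c,γ,ν,Q,v:
  T: [-1 -1 -1 -1 -1 -1]
  L: [ 0  1  0  2  3  1]
RREF → pivots at {f,c} ⇒ r = 2
6 vars − rank 2 = 4 Π groups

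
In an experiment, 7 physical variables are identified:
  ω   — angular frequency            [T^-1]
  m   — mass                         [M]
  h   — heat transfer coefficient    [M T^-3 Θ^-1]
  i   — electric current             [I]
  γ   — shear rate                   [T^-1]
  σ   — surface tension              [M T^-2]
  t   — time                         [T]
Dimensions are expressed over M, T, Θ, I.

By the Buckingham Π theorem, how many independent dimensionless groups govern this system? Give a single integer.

3

Exponent matrix [M,T,Θ,I] × [ω,m,h,i,γ,σ,t]:
  M: [ 0  1  1  0  0  1  0]
  T: [-1  0 -3  0 -1 -2  1]
  Θ: [ 0  0 -1  0  0  0  0]
  I: [ 0  0  0  1  0  0  0]
RREF → pivots at {ω,m,h,i} ⇒ r = 4
Π count = n − r = 7 − 4 = 3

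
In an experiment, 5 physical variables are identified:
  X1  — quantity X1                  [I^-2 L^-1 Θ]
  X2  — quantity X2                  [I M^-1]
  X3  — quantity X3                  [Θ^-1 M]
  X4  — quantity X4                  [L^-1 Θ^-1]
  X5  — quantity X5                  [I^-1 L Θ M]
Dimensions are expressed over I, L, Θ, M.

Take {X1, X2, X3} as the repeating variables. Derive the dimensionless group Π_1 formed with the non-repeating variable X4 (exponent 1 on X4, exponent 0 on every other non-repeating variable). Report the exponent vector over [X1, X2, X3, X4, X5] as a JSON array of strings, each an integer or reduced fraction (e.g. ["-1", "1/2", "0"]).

Write exponents as rows I,L,Θ,M / cols X1,X2,X3,X4,X5:
  I: [-2  1  0  0 -1]
  L: [-1  0  0 -1  1]
  Θ: [ 1  0 -1 -1  1]
  M: [ 0 -1  1  0  1]
RREF → pivots at {X1,X2,X3} ⇒ r = 3
Pivot set = {X1,X2,X3}, free = {X4,X5}
RREF:
  r0: [   1    0    0    1   -1]
  r1: [   0    1    0    2   -3]
  r2: [   0    0    1    2   -2]
  r3: [   0    0    0    0    0]
Fix exponent of X4 at 1, X5 at 0; solve each RREF row for its pivot's exponent:
  r0: exp(X1) + (1)·1 = 0 ⇒ exp(X1) = -1
  r1: exp(X2) + (2)·1 = 0 ⇒ exp(X2) = -2
  r2: exp(X3) + (2)·1 = 0 ⇒ exp(X3) = -2
Π_1 = X1^-1 · X2^-2 · X3^-2 · X4

["-1", "-2", "-2", "1", "0"]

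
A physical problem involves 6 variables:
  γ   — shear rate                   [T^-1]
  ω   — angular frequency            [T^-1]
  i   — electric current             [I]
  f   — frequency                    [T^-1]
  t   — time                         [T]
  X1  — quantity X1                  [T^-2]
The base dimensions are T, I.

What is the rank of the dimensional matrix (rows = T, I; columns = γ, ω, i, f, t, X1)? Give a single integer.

Exponent matrix [T,I] × [γ,ω,i,f,t,X1]:
  T: [-1 -1  0 -1  1 -2]
  I: [ 0  0  1  0  0  0]
Echelon form has 2 nonzero rows (pivots: γ,i)

2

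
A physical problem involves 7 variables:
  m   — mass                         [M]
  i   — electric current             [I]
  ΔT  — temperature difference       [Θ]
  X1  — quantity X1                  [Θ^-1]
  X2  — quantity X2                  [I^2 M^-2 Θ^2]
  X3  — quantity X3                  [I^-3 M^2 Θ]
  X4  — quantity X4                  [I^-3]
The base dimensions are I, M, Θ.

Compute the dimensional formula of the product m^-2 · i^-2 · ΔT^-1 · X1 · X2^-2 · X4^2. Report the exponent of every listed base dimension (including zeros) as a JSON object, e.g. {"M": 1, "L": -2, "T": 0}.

Write exponents as rows I,M,Θ / cols m,i,ΔT,X1,X2,X3,X4:
  I: [ 0  1  0  0  2 -3 -3]
  M: [ 1  0  0  0 -2  2  0]
  Θ: [ 0  0  1 -1  2  1  0]
  [I]: (-2)·0+(-2)·1+(-1)·0+(1)·0+(-2)·2+(2)·-3 = -12
  [M]: (-2)·1+(-2)·0+(-1)·0+(1)·0+(-2)·-2+(2)·0 = 2
  [Θ]: (-2)·0+(-2)·0+(-1)·1+(1)·-1+(-2)·2+(2)·0 = -6
⇒ I^-12 M^2 Θ^-6

{"I": -12, "M": 2, "Θ": -6}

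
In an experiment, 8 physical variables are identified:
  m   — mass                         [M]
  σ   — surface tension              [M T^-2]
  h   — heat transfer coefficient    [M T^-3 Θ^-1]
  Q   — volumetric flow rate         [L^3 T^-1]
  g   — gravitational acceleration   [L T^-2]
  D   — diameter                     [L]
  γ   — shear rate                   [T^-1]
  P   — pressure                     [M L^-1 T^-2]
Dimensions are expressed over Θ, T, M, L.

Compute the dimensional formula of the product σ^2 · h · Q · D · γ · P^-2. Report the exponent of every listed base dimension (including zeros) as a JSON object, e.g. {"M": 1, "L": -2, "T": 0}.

Dimensional matrix (Θ×T×M×L by m×σ×h×Q×g×D×γ×P):
  Θ: [ 0  0 -1  0  0  0  0  0]
  T: [ 0 -2 -3 -1 -2  0 -1 -2]
  M: [ 1  1  1  0  0  0  0  1]
  L: [ 0  0  0  3  1  1  0 -1]
  [Θ]: (2)·0+(1)·-1+(1)·0+(1)·0+(1)·0+(-2)·0 = -1
  [T]: (2)·-2+(1)·-3+(1)·-1+(1)·0+(1)·-1+(-2)·-2 = -5
  [M]: (2)·1+(1)·1+(1)·0+(1)·0+(1)·0+(-2)·1 = 1
  [L]: (2)·0+(1)·0+(1)·3+(1)·1+(1)·0+(-2)·-1 = 6
⇒ Θ^-1 T^-5 M L^6

{"Θ": -1, "T": -5, "M": 1, "L": 6}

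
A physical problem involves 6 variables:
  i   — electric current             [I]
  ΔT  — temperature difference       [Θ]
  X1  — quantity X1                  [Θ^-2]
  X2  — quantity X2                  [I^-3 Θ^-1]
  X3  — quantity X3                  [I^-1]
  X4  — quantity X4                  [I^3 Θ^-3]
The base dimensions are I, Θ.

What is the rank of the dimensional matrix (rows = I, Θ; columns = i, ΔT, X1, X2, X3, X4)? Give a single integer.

2

Write exponents as rows I,Θ / cols i,ΔT,X1,X2,X3,X4:
  I: [ 1  0  0 -3 -1  3]
  Θ: [ 0  1 -2 -1  0 -3]
Row reduction gives pivot columns i,ΔT; rank = 2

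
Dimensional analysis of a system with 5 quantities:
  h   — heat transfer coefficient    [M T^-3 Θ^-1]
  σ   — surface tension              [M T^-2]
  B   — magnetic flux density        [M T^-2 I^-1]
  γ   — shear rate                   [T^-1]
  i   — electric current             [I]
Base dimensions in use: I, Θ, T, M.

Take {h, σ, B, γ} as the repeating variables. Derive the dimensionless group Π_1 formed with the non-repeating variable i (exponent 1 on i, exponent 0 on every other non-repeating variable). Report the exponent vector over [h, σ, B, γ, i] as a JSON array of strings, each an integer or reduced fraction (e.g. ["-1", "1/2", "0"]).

["0", "-1", "1", "0", "1"]

Exponent matrix [I,Θ,T,M] × [h,σ,B,γ,i]:
  I: [ 0  0 -1  0  1]
  Θ: [-1  0  0  0  0]
  T: [-3 -2 -2 -1  0]
  M: [ 1  1  1  0  0]
RREF → pivots at {h,σ,B,γ} ⇒ r = 4
Pivot set = {h,σ,B,γ}, free = {i}
RREF:
  r0: [   1    0    0    0    0]
  r1: [   0    1    0    0    1]
  r2: [   0    0    1    0   -1]
  r3: [   0    0    0    1    0]
Fix exponent of i at 1; solve each RREF row for its pivot's exponent:
  r0: exp(h) + (0)·1 = 0 ⇒ exp(h) = 0
  r1: exp(σ) + (1)·1 = 0 ⇒ exp(σ) = -1
  r2: exp(B) + (-1)·1 = 0 ⇒ exp(B) = 1
  r3: exp(γ) + (0)·1 = 0 ⇒ exp(γ) = 0
Π_1 = σ^-1 · B · i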